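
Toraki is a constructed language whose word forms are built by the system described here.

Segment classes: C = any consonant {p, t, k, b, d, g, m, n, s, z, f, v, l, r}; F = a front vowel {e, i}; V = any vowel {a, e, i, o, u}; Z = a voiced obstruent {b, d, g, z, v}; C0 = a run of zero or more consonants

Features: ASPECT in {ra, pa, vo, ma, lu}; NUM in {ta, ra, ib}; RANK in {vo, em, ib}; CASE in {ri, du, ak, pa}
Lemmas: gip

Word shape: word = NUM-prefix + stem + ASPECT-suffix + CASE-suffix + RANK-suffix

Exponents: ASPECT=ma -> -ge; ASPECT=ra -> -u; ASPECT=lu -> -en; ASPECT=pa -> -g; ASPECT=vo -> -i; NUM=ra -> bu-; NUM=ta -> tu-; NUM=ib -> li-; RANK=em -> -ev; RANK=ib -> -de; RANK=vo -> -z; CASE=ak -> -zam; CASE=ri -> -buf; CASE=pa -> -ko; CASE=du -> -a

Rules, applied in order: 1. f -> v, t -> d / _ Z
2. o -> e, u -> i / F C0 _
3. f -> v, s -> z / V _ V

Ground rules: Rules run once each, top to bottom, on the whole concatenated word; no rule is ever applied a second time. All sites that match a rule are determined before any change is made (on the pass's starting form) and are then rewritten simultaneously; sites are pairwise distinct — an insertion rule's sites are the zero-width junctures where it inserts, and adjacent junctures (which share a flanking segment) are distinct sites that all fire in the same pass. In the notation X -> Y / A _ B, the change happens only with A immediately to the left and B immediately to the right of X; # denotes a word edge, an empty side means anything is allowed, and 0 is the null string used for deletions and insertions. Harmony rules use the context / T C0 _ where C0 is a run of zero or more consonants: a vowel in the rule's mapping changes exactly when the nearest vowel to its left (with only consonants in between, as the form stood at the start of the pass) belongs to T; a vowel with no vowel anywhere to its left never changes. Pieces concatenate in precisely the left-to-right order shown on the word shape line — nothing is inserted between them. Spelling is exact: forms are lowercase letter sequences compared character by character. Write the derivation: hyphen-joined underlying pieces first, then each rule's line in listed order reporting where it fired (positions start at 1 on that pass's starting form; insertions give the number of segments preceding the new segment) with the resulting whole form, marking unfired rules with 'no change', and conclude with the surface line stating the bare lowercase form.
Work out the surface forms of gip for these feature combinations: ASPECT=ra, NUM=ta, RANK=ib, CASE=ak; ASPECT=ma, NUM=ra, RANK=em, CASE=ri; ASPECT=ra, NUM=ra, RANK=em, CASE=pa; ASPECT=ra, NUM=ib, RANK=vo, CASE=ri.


cell ASPECT=ra, NUM=ta, RANK=ib, CASE=ak:
underlying: tu-gip-u-zam-de
1. f -> v, t -> d / _ Z: no change
2. o -> e, u -> i / F C0 _: fires at position(s) 6: tugipizamde
3. f -> v, s -> z / V _ V: no change
surface: tugipizamde

cell ASPECT=ma, NUM=ra, RANK=em, CASE=ri:
underlying: bu-gip-ge-buf-ev
1. f -> v, t -> d / _ Z: no change
2. o -> e, u -> i / F C0 _: fires at position(s) 9: bugipgebifev
3. f -> v, s -> z / V _ V: fires at position(s) 10: bugipgebivev
surface: bugipgebivev

cell ASPECT=ra, NUM=ra, RANK=em, CASE=pa:
underlying: bu-gip-u-ko-ev
1. f -> v, t -> d / _ Z: no change
2. o -> e, u -> i / F C0 _: fires at position(s) 6: bugipikoev
3. f -> v, s -> z / V _ V: no change
surface: bugipikoev

cell ASPECT=ra, NUM=ib, RANK=vo, CASE=ri:
underlying: li-gip-u-buf-z
1. f -> v, t -> d / _ Z: fires at position(s) 9: ligipubuvz
2. o -> e, u -> i / F C0 _: fires at position(s) 6: ligipibuvz
3. f -> v, s -> z / V _ V: no change
surface: ligipibuvz


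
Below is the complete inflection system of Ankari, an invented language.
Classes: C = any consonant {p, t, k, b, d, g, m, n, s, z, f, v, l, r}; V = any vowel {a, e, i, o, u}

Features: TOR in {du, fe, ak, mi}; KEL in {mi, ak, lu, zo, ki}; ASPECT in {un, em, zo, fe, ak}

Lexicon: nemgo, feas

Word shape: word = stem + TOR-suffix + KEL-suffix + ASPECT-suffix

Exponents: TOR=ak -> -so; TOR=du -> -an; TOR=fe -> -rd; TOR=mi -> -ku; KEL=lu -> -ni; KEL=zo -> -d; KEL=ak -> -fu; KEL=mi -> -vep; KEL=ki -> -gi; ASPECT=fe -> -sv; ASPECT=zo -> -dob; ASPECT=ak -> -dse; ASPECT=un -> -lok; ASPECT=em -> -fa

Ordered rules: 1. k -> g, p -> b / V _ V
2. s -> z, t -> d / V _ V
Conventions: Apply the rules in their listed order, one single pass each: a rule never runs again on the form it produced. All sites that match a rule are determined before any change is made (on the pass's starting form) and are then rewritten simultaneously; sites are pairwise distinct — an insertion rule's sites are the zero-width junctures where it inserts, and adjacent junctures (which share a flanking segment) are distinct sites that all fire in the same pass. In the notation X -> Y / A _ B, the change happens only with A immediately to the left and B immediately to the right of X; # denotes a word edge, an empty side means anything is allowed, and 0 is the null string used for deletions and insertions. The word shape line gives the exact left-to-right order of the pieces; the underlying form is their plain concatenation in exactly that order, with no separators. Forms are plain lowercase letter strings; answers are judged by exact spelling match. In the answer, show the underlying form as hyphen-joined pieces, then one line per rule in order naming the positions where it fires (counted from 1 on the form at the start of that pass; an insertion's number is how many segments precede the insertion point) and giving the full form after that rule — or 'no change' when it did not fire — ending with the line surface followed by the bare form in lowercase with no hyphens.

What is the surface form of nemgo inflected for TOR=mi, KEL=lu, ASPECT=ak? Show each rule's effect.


underlying: nemgo-ku-ni-dse
1. k -> g, p -> b / V _ V: fires at position(s) 6: nemgogunidse
2. s -> z, t -> d / V _ V: no change
surface: nemgogunidse


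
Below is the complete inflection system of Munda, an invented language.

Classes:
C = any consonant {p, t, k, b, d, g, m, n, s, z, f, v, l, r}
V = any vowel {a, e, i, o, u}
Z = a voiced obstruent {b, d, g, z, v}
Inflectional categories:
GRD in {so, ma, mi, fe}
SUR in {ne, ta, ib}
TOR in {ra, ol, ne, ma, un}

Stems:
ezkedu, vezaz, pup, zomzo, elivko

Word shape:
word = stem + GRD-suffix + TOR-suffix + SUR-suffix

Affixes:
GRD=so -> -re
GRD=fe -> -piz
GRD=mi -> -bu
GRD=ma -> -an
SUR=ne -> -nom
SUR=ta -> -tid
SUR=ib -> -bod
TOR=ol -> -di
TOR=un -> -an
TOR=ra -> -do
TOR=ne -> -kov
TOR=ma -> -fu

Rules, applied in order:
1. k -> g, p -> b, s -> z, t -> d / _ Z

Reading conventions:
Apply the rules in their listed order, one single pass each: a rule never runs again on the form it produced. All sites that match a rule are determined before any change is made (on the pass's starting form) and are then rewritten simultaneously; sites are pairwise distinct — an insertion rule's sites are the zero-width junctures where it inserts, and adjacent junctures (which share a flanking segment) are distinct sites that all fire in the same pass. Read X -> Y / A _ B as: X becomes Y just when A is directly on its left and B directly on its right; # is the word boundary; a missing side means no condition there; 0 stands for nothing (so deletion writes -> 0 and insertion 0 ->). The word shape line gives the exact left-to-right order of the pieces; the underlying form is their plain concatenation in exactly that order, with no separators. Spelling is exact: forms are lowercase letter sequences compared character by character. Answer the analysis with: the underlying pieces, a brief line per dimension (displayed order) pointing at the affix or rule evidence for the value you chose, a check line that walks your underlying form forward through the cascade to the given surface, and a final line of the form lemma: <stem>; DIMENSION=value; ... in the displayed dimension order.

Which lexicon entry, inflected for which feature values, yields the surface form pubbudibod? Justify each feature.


underlying: pup-bu-di-bod
GRD=mi - signalled by the affix -bu
SUR=ib - signalled by the affix -bod
TOR=ol - signalled by the affix -di
check: pupbudibod -> pubbudibod
lemma: pup; GRD=mi; SUR=ib; TOR=ol


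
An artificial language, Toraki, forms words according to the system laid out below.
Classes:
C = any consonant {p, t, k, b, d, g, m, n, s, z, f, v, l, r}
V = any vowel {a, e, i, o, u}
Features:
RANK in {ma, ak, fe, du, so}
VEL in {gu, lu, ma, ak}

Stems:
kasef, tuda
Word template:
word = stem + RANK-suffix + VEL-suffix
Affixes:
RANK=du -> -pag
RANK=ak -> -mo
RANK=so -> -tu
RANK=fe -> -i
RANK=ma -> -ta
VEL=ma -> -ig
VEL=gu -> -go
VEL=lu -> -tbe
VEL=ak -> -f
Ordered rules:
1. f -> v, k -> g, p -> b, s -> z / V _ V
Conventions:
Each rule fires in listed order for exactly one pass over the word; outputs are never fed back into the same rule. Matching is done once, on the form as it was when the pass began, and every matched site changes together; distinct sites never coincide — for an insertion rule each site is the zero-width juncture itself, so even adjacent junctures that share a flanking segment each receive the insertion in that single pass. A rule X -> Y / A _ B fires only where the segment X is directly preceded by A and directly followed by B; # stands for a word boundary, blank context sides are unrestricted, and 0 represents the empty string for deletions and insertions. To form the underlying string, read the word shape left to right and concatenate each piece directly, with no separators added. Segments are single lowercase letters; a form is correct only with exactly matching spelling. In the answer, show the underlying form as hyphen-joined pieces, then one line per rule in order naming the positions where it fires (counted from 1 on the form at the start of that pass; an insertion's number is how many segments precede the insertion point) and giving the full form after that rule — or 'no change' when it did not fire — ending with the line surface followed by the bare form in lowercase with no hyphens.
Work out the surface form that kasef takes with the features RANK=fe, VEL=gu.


underlying: kasef-i-go
1. f -> v, k -> g, p -> b, s -> z / V _ V: fires at position(s) 3, 5: kazevigo
surface: kazevigo


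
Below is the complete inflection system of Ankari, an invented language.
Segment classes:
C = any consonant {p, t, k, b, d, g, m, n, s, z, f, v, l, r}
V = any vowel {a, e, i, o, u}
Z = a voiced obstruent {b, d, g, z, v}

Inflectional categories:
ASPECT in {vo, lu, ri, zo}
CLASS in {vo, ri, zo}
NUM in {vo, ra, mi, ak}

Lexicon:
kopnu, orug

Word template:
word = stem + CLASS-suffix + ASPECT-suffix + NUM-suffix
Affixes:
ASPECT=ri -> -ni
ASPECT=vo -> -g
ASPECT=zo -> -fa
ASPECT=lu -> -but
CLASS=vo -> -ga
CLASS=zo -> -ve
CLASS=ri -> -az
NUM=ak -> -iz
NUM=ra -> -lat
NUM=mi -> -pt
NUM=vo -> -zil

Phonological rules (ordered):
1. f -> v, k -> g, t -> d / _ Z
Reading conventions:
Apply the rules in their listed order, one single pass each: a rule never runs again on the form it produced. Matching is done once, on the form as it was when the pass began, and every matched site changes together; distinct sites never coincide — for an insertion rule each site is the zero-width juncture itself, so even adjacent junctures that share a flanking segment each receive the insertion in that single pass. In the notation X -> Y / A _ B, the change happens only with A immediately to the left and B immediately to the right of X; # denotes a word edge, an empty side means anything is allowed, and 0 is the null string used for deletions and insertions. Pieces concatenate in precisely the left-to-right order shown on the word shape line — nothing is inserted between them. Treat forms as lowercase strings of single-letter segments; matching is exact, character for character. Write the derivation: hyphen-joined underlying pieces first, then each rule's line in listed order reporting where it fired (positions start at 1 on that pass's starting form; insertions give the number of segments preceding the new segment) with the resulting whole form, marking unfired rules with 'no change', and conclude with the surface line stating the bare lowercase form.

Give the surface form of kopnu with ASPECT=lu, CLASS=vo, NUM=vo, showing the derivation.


underlying: kopnu-ga-but-zil
1. f -> v, k -> g, t -> d / _ Z: fires at position(s) 10: kopnugabudzil
surface: kopnugabudzil


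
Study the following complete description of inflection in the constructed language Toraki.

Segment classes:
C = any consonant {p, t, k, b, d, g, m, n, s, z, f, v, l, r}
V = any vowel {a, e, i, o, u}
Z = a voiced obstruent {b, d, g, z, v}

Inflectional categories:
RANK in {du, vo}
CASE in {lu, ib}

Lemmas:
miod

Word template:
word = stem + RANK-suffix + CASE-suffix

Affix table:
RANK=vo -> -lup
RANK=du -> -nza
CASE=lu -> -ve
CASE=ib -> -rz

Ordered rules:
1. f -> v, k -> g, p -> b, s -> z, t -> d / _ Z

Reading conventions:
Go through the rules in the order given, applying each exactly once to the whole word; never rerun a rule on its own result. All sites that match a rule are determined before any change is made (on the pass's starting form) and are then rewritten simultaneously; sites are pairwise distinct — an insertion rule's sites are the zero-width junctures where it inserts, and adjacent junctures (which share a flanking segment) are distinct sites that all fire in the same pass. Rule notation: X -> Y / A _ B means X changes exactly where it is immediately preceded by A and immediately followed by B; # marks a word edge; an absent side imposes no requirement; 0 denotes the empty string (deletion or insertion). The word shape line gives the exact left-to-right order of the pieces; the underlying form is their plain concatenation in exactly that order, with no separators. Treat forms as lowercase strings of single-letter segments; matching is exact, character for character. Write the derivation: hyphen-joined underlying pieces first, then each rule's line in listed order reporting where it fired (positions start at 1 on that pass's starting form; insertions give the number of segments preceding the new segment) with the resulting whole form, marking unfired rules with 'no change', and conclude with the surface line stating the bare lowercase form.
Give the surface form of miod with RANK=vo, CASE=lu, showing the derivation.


underlying: miod-lup-ve
1. f -> v, k -> g, p -> b, s -> z, t -> d / _ Z: fires at position(s) 7: miodlubve
surface: miodlubve


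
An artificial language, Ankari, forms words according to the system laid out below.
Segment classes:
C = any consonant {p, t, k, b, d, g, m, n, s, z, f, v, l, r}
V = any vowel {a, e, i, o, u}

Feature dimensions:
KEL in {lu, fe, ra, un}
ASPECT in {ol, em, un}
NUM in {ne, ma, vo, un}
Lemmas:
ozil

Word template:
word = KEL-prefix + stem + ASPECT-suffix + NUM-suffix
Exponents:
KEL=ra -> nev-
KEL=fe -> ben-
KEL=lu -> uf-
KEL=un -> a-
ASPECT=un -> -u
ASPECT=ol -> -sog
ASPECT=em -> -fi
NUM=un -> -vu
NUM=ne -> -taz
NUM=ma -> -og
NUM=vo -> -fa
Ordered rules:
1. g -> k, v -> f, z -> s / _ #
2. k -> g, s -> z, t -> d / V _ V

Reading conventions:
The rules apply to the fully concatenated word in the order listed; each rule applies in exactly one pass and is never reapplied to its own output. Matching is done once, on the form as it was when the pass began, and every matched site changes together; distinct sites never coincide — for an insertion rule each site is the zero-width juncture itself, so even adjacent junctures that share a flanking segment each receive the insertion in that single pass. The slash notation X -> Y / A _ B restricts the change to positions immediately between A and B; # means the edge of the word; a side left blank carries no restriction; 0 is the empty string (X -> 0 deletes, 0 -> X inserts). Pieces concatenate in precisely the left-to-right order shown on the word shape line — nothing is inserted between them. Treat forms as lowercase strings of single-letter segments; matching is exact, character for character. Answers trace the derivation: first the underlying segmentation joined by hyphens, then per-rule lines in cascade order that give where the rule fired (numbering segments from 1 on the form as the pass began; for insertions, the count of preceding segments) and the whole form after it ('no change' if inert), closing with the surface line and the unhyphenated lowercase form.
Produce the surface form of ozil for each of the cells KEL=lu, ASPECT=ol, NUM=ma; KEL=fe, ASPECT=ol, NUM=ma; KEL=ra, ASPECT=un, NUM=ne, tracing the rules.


cell KEL=lu, ASPECT=ol, NUM=ma:
underlying: uf-ozil-sog-og
1. g -> k, v -> f, z -> s / _ #: fires at position(s) 11: ufozilsogok
2. k -> g, s -> z, t -> d / V _ V: no change
surface: ufozilsogok

cell KEL=fe, ASPECT=ol, NUM=ma:
underlying: ben-ozil-sog-og
1. g -> k, v -> f, z -> s / _ #: fires at position(s) 12: benozilsogok
2. k -> g, s -> z, t -> d / V _ V: no change
surface: benozilsogok

cell KEL=ra, ASPECT=un, NUM=ne:
underlying: nev-ozil-u-taz
1. g -> k, v -> f, z -> s / _ #: fires at position(s) 11: nevozilutas
2. k -> g, s -> z, t -> d / V _ V: fires at position(s) 9: nevoziludas
surface: nevoziludas


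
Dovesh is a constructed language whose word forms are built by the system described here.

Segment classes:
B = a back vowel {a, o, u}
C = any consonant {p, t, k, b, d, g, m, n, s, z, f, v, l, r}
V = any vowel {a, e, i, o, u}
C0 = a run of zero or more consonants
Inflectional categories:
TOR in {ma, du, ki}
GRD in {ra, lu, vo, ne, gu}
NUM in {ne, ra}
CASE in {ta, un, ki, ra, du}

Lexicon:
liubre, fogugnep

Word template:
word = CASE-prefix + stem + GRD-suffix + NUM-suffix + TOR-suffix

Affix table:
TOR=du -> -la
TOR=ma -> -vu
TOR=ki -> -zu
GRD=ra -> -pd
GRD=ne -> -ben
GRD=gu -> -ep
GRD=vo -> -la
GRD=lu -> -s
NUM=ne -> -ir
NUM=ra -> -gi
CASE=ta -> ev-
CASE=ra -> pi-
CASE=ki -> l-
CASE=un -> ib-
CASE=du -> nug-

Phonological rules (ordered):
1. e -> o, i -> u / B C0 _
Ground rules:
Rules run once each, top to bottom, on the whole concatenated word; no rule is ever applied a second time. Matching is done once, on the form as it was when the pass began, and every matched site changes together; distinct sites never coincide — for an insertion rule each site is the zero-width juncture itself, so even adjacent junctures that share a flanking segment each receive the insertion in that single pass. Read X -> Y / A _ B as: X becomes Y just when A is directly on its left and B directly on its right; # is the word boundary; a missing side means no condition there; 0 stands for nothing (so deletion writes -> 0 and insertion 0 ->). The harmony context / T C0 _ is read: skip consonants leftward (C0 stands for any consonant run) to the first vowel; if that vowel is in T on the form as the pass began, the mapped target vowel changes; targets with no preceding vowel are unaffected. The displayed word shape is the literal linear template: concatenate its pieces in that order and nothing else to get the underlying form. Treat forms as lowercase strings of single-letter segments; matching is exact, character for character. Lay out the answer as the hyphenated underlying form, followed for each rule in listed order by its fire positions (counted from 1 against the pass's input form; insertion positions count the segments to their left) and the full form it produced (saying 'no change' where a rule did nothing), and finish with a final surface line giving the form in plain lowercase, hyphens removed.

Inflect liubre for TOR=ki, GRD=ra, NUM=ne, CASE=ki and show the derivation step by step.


underlying: l-liubre-pd-ir-zu
1. e -> o, i -> u / B C0 _: fires at position(s) 7: lliubropdirzu
surface: lliubropdirzu


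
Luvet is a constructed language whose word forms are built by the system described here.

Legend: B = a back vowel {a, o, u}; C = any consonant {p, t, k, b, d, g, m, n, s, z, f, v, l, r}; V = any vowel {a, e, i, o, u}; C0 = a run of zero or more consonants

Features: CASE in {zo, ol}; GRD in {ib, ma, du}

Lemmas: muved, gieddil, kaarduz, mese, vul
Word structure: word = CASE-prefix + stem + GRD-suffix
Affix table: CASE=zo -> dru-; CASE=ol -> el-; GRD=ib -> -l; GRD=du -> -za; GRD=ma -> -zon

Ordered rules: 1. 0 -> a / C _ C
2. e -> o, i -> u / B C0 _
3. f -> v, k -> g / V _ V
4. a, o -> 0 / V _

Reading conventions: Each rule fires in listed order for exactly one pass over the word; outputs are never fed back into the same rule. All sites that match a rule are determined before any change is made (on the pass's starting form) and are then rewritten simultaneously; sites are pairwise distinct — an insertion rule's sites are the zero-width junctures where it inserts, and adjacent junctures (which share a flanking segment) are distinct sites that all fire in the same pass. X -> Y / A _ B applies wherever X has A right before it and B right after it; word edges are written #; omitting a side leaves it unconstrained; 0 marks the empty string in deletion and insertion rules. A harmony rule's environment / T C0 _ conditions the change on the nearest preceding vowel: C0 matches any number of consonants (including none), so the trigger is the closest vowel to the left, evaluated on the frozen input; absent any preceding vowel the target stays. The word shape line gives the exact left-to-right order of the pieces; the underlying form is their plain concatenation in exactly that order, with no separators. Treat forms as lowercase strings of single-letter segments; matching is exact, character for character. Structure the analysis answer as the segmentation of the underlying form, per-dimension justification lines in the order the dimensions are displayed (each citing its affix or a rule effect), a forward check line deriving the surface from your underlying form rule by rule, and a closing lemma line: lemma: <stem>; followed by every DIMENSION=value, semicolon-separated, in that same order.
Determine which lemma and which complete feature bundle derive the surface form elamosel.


underlying: el-mese-l
CASE=ol - signalled by the affix el-
GRD=ib - signalled by the affix -l
check: elmesel -> elamesel -> elamosel -> elamosel -> elamosel
lemma: mese; CASE=ol; GRD=ib


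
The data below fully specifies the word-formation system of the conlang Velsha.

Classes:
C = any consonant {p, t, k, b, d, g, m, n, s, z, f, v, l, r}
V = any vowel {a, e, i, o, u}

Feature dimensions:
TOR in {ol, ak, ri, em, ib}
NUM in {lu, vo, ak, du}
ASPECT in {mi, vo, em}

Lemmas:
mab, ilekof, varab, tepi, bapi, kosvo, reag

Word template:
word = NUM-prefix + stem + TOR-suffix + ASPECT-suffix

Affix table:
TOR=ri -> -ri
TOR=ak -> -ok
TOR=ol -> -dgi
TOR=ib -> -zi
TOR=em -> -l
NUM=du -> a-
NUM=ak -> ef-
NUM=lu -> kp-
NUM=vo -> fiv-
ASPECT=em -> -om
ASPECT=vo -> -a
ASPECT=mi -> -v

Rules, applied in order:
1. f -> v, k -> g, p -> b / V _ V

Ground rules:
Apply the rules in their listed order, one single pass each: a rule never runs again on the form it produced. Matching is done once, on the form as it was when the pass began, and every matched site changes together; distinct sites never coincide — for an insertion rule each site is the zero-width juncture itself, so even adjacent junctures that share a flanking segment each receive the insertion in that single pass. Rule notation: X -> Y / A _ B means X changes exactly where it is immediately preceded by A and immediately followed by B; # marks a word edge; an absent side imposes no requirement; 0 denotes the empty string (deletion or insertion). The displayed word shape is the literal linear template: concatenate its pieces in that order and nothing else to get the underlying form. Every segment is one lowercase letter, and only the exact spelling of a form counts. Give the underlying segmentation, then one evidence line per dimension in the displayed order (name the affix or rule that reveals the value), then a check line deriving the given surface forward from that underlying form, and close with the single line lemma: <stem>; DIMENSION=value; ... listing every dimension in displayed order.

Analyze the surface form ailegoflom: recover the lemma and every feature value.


underlying: a-ilekof-l-om
TOR=em - signalled by the affix -l
NUM=du - signalled by the affix a-
ASPECT=em - signalled by the affix -om
check: ailekoflom -> ailegoflom
lemma: ilekof; TOR=em; NUM=du; ASPECT=em


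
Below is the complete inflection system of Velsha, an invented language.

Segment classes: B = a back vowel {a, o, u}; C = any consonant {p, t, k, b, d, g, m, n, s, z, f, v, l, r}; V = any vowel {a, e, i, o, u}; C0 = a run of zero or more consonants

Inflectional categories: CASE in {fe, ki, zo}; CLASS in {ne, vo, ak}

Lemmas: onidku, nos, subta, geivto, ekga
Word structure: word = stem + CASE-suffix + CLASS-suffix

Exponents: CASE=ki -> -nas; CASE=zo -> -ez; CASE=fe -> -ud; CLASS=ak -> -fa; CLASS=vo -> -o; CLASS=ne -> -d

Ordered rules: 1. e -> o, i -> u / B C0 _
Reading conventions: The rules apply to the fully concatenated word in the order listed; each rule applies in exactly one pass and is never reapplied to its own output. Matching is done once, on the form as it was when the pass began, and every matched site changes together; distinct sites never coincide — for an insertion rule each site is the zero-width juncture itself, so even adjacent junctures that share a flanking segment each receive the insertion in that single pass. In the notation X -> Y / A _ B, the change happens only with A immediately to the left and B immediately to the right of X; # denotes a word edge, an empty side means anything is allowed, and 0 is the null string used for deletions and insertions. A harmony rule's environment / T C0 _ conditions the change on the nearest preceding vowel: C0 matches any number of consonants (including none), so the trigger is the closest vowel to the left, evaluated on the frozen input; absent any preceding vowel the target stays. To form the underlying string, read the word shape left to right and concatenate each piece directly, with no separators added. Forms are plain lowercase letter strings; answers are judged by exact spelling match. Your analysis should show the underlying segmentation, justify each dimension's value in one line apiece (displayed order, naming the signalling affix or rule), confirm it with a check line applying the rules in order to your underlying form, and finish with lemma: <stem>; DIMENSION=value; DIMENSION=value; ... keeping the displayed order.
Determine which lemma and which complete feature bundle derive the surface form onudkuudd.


underlying: onidku-ud-d
CASE=fe - signalled by the affix -ud
CLASS=ne - signalled by the affix -d
check: onidkuudd -> onudkuudd
lemma: onidku; CASE=fe; CLASS=ne


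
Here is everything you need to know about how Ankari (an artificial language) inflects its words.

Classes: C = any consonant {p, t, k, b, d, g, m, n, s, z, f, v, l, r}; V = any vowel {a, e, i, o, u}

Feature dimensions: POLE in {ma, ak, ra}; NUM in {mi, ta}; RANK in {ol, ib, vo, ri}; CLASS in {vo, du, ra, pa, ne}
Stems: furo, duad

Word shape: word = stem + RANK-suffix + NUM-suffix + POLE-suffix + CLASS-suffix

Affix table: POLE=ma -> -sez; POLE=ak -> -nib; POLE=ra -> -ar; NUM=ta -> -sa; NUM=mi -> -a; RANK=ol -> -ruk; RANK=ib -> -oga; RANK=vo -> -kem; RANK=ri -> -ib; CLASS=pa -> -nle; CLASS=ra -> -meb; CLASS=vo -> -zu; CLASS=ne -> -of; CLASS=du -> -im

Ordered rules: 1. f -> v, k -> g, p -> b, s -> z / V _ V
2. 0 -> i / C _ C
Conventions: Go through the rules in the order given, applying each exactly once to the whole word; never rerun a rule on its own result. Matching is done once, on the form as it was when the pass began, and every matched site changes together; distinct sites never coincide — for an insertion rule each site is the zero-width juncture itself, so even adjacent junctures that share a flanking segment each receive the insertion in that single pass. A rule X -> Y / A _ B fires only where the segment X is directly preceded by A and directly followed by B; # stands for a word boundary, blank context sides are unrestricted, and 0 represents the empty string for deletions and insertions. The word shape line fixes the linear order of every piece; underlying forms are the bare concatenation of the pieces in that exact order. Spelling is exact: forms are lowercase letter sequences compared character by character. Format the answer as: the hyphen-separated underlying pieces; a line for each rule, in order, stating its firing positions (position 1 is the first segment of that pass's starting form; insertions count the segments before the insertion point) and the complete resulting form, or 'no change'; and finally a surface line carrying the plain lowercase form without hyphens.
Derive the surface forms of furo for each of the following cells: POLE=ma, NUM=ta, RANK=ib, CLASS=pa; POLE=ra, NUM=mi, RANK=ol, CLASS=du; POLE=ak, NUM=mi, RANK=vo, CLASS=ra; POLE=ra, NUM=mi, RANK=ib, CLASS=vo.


cell POLE=ma, NUM=ta, RANK=ib, CLASS=pa:
underlying: furo-oga-sa-sez-nle
1. f -> v, k -> g, p -> b, s -> z / V _ V: fires at position(s) 8, 10: furoogazazeznle
2. 0 -> i / C _ C: inserts after position(s) 12, 13: furoogazazezinile
surface: furoogazazezinile

cell POLE=ra, NUM=mi, RANK=ol, CLASS=du:
underlying: furo-ruk-a-ar-im
1. f -> v, k -> g, p -> b, s -> z / V _ V: fires at position(s) 7: furorugaarim
2. 0 -> i / C _ C: no change
surface: furorugaarim

cell POLE=ak, NUM=mi, RANK=vo, CLASS=ra:
underlying: furo-kem-a-nib-meb
1. f -> v, k -> g, p -> b, s -> z / V _ V: fires at position(s) 5: furogemanibmeb
2. 0 -> i / C _ C: inserts after position(s) 11: furogemanibimeb
surface: furogemanibimeb

cell POLE=ra, NUM=mi, RANK=ib, CLASS=vo:
underlying: furo-oga-a-ar-zu
1. f -> v, k -> g, p -> b, s -> z / V _ V: no change
2. 0 -> i / C _ C: inserts after position(s) 10: furoogaaarizu
surface: furoogaaarizu


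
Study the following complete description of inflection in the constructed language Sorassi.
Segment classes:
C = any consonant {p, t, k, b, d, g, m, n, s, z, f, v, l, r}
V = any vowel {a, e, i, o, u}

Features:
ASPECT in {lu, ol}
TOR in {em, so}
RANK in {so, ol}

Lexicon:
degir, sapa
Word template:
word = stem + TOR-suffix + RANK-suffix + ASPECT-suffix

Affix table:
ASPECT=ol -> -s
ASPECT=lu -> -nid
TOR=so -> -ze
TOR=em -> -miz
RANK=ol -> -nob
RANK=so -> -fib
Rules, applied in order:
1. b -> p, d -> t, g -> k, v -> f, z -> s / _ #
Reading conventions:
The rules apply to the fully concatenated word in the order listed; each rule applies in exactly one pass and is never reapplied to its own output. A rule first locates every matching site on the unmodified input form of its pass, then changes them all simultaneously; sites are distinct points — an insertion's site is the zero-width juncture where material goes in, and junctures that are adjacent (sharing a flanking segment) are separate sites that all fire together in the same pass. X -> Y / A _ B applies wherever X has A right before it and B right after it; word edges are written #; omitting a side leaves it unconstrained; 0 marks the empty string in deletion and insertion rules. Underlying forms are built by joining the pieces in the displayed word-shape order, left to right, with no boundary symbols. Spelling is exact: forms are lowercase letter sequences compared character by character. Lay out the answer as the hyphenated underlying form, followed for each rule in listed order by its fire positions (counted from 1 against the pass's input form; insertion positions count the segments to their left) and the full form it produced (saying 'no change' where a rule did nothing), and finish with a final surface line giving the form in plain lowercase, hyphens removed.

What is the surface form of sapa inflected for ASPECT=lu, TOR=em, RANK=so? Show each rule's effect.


underlying: sapa-miz-fib-nid
1. b -> p, d -> t, g -> k, v -> f, z -> s / _ #: fires at position(s) 13: sapamizfibnit
surface: sapamizfibnit


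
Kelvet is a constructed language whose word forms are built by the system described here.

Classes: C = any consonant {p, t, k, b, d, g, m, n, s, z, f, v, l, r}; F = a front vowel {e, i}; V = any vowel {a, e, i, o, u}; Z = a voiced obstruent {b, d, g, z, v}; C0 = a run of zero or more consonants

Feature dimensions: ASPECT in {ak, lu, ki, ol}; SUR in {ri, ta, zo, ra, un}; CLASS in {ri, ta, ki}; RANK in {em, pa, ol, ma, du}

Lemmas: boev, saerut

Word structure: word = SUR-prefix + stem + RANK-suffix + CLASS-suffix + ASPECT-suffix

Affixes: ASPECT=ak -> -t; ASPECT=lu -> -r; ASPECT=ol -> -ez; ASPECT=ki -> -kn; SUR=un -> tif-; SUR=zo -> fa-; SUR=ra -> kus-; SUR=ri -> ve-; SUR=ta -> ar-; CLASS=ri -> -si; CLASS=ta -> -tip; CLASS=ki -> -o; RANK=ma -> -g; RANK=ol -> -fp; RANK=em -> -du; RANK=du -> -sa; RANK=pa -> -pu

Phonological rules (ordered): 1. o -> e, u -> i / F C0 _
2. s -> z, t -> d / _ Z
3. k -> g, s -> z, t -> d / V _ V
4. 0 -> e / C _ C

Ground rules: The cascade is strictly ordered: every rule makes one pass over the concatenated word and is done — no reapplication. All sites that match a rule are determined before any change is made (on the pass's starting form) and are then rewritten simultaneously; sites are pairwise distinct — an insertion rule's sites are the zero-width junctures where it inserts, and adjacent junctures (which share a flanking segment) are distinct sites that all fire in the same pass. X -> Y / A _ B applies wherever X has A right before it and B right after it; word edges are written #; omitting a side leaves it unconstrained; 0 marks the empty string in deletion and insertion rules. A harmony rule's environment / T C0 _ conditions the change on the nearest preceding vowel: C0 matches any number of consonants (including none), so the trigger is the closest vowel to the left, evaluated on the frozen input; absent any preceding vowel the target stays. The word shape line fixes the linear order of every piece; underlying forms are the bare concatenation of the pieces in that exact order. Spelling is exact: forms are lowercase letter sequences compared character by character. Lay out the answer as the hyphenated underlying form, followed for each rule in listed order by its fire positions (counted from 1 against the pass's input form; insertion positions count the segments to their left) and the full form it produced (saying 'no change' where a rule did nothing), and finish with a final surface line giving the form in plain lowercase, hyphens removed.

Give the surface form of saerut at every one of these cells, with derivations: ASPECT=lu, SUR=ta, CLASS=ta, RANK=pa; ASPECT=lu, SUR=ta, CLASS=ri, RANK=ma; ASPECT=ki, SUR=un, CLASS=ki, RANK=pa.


cell ASPECT=lu, SUR=ta, CLASS=ta, RANK=pa:
underlying: ar-saerut-pu-tip-r
1. o -> e, u -> i / F C0 _: fires at position(s) 7: arsaeritputipr
2. s -> z, t -> d / _ Z: no change
3. k -> g, s -> z, t -> d / V _ V: fires at position(s) 11: arsaeritpudipr
4. 0 -> e / C _ C: inserts after position(s) 2, 8, 13: aresaeritepudiper
surface: aresaeritepudiper

cell ASPECT=lu, SUR=ta, CLASS=ri, RANK=ma:
underlying: ar-saerut-g-si-r
1. o -> e, u -> i / F C0 _: fires at position(s) 7: arsaeritgsir
2. s -> z, t -> d / _ Z: fires at position(s) 8: arsaeridgsir
3. k -> g, s -> z, t -> d / V _ V: no change
4. 0 -> e / C _ C: inserts after position(s) 2, 8, 9: aresaeridegesir
surface: aresaeridegesir

cell ASPECT=ki, SUR=un, CLASS=ki, RANK=pa:
underlying: tif-saerut-pu-o-kn
1. o -> e, u -> i / F C0 _: fires at position(s) 8: tifsaeritpuokn
2. s -> z, t -> d / _ Z: no change
3. k -> g, s -> z, t -> d / V _ V: no change
4. 0 -> e / C _ C: inserts after position(s) 3, 9, 13: tifesaeritepuoken
surface: tifesaeritepuoken


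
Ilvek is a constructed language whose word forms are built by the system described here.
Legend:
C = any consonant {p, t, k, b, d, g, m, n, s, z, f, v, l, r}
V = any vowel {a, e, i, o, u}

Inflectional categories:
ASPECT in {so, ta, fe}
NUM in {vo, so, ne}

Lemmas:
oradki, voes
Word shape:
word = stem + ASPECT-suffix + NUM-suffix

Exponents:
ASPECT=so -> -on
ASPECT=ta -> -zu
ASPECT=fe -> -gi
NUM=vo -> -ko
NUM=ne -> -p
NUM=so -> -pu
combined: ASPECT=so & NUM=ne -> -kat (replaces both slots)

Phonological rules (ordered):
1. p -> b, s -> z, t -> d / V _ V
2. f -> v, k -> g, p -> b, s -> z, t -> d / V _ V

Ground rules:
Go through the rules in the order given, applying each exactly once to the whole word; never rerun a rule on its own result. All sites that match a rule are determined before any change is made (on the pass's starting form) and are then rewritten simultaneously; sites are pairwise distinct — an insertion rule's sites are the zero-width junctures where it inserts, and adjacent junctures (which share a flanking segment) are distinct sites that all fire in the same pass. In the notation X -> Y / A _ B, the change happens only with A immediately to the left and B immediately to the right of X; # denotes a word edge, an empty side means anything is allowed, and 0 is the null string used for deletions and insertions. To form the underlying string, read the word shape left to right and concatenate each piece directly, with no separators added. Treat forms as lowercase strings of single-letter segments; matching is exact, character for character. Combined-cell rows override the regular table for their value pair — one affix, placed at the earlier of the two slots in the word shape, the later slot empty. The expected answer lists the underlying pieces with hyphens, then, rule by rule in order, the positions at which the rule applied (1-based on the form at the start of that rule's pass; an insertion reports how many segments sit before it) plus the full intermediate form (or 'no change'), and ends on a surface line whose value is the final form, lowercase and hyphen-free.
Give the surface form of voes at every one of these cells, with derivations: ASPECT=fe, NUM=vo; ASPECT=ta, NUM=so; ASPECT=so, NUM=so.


cell ASPECT=fe, NUM=vo:
underlying: voes-gi-ko
1. p -> b, s -> z, t -> d / V _ V: no change
2. f -> v, k -> g, p -> b, s -> z, t -> d / V _ V: fires at position(s) 7: voesgigo
surface: voesgigo

cell ASPECT=ta, NUM=so:
underlying: voes-zu-pu
1. p -> b, s -> z, t -> d / V _ V: fires at position(s) 7: voeszubu
2. f -> v, k -> g, p -> b, s -> z, t -> d / V _ V: no change
surface: voeszubu

cell ASPECT=so, NUM=so:
underlying: voes-on-pu
1. p -> b, s -> z, t -> d / V _ V: fires at position(s) 4: voezonpu
2. f -> v, k -> g, p -> b, s -> z, t -> d / V _ V: no change
surface: voezonpu


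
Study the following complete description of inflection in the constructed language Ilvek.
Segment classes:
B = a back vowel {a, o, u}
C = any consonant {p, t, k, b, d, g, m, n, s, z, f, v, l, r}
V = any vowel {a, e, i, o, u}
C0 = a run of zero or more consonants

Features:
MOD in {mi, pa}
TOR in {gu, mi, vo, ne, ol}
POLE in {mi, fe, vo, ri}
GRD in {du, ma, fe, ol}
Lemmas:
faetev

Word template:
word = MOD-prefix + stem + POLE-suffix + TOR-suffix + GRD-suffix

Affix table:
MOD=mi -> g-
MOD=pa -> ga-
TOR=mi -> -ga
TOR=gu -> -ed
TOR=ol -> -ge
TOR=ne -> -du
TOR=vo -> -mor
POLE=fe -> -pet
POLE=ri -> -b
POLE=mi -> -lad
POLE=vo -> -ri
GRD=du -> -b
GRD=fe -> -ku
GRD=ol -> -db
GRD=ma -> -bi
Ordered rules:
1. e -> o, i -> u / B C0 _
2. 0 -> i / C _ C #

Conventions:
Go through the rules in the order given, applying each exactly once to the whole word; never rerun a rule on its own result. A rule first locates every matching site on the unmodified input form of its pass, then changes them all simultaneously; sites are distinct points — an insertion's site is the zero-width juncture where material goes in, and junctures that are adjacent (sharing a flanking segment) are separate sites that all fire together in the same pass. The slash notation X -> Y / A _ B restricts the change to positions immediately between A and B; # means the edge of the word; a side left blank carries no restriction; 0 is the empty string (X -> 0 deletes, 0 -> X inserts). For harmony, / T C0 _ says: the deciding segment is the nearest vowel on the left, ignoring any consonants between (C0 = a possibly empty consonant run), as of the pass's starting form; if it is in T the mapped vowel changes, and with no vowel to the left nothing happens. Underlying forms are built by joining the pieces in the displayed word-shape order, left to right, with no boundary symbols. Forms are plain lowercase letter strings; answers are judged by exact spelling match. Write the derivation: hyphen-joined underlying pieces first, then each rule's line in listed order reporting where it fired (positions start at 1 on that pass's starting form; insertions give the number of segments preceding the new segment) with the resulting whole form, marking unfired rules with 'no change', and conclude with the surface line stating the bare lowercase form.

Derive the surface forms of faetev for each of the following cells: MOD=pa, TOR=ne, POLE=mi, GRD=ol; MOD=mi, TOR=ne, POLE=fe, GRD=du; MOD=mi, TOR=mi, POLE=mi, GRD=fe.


cell MOD=pa, TOR=ne, POLE=mi, GRD=ol:
underlying: ga-faetev-lad-du-db
1. e -> o, i -> u / B C0 _: fires at position(s) 5: gafaotevladdudb
2. 0 -> i / C _ C #: inserts after position(s) 14: gafaotevladdudib
surface: gafaotevladdudib

cell MOD=mi, TOR=ne, POLE=fe, GRD=du:
underlying: g-faetev-pet-du-b
1. e -> o, i -> u / B C0 _: fires at position(s) 4: gfaotevpetdub
2. 0 -> i / C _ C #: no change
surface: gfaotevpetdub

cell MOD=mi, TOR=mi, POLE=mi, GRD=fe:
underlying: g-faetev-lad-ga-ku
1. e -> o, i -> u / B C0 _: fires at position(s) 4: gfaotevladgaku
2. 0 -> i / C _ C #: no change
surface: gfaotevladgaku
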